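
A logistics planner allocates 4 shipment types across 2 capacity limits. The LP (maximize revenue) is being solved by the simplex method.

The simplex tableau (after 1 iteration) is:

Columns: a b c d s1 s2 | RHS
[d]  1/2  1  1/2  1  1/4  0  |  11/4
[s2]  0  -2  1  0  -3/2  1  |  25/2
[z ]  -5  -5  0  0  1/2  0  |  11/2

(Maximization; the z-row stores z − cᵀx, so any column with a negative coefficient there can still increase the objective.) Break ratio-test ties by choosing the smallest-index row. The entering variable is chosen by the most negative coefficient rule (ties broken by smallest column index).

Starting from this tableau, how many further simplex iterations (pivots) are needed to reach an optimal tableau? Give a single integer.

pivot: a in, d out → z = 33
No improving column remains; optimal.

1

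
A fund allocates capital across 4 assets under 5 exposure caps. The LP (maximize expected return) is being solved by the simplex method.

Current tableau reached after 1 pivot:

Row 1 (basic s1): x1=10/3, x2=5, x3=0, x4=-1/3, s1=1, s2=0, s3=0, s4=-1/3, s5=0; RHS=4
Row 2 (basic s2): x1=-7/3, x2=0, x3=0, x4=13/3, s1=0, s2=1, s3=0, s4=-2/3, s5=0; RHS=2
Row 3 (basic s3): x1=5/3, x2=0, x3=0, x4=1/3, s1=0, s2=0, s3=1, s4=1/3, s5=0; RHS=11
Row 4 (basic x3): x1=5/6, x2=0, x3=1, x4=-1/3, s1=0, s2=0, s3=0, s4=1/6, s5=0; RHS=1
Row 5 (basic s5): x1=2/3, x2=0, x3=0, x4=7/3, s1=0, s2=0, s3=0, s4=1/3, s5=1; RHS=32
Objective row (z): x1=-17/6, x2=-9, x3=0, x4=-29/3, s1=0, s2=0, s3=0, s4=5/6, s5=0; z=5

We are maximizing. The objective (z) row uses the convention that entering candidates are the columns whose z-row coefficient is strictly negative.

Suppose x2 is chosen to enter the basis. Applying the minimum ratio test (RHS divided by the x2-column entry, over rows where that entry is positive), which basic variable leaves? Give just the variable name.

s1

Ratios: row 1 (s1): 4/5 = 4/5; row 2 (s2): entry 0 ≤ 0, skip; row 3 (s3): entry 0 ≤ 0, skip; row 4 (x3): entry 0 ≤ 0, skip; row 5 (s5): entry 0 ≤ 0, skip.
Minimum ratio 4/5 is in the s1 row, so s1 leaves.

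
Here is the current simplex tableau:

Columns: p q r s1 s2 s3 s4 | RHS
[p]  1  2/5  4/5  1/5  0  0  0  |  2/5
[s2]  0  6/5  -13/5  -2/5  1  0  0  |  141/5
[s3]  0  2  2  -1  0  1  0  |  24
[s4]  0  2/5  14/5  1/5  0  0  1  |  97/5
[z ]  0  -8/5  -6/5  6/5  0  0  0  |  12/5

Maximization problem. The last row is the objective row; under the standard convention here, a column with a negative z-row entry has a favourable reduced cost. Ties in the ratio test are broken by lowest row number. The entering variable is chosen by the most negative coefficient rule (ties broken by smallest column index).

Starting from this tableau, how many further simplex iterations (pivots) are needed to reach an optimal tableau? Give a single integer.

pivot: q in, p out → z = 4
No improving column remains; optimal.

1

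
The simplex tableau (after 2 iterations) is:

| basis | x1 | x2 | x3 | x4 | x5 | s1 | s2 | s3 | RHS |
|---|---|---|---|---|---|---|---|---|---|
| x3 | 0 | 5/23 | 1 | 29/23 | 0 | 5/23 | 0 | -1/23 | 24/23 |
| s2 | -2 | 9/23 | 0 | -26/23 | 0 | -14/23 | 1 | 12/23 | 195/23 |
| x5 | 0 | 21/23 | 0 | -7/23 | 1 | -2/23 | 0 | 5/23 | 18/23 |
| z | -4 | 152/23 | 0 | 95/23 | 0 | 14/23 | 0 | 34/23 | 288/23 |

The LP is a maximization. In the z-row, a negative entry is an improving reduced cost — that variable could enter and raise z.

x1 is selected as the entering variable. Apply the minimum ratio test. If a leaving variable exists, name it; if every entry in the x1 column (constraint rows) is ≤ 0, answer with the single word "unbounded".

unbounded

x1-column entries: row 1: 0, row 2: -2, row 3: 0. All ≤ 0, so x1 can increase without bound; the LP is unbounded in this direction.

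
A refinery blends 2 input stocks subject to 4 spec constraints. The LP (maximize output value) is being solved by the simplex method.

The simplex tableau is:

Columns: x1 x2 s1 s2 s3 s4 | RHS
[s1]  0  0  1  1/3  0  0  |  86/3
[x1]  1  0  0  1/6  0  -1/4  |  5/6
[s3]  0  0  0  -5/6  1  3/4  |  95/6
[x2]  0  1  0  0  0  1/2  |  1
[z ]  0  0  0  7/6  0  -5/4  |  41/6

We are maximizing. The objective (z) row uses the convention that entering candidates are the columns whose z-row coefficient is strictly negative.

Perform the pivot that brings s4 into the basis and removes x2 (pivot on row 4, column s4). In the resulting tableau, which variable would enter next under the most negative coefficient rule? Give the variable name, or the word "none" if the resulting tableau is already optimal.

none

Pivot element 1/2. New z-row = old z-row − (-5/4)·(row 4/(1/2)).
Updated z-row coefficients: x1: 0, x2: 5/2, s1: 0, s2: 7/6, s3: 0, s4: 0.
No coefficient is strictly negative; the tableau after this pivot is optimal.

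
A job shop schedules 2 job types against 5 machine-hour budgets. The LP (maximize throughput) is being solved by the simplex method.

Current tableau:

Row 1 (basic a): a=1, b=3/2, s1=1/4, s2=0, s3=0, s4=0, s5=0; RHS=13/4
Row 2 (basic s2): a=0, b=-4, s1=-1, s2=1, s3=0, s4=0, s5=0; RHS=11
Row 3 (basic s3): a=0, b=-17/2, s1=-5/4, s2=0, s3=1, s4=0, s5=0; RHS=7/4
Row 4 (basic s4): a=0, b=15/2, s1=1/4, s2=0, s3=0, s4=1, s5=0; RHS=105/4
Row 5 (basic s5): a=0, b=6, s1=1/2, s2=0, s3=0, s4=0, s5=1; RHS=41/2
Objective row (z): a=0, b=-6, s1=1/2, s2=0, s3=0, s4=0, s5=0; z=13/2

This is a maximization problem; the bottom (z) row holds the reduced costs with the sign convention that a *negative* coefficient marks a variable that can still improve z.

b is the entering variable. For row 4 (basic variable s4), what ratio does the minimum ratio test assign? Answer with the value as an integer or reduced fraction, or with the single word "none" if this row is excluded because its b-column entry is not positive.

7/2

Ratio = RHS / (b entry) = (105/4) / (15/2) = 7/2.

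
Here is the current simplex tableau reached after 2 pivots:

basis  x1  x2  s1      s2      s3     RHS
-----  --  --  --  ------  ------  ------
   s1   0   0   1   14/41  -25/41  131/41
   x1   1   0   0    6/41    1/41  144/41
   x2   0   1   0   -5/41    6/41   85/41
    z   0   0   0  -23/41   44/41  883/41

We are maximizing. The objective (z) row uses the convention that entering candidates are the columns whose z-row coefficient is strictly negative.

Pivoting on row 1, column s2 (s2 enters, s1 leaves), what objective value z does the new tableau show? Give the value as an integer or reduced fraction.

375/14

Minimum ratio for s2: (131/41)/(14/41) = 131/14.
z changes by −(z-row coeff of s2)·ratio = −(-23/41)·(131/14) = 3013/574.
New z = 883/41 + (3013/574) = 375/14.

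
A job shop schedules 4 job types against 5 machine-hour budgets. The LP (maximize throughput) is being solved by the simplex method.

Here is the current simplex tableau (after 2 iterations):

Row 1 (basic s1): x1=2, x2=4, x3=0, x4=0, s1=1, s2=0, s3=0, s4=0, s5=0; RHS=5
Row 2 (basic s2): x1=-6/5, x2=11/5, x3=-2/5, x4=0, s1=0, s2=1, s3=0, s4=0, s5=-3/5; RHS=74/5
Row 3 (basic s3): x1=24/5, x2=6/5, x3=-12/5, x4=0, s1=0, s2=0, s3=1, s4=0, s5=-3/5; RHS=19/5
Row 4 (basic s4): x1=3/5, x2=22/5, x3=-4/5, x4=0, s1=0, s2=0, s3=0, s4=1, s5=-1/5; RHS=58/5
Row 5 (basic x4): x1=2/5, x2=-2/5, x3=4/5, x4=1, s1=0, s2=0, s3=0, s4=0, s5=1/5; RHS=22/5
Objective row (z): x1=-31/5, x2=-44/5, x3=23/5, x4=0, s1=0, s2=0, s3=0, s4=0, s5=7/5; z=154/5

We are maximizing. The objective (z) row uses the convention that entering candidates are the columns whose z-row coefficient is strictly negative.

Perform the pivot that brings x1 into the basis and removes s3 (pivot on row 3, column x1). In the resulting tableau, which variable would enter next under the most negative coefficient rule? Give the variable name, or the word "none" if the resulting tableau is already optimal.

Pivot element 24/5. New z-row = old z-row − (-31/5)·(row 3/(24/5)).
Updated z-row coefficients: x1: 0, x2: -29/4, x3: 3/2, x4: 0, s1: 0, s2: 0, s3: 31/24, s4: 0, s5: 5/8.
The most negative is -29/4 in column x2, so x2 would enter next.

x2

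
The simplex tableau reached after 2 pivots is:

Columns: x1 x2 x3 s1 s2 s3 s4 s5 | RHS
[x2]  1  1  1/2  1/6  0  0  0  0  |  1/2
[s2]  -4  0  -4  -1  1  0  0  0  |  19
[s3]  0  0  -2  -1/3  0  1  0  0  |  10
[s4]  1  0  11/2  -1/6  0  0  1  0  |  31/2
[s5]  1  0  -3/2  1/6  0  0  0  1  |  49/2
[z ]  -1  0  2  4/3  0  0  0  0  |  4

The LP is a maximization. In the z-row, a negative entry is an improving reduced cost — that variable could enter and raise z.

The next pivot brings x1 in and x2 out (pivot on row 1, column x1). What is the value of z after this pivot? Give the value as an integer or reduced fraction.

Minimum ratio for x1: (1/2)/1 = 1/2.
z changes by −(z-row coeff of x1)·ratio = −(-1)·(1/2) = 1/2.
New z = 4 + (1/2) = 9/2.

9/2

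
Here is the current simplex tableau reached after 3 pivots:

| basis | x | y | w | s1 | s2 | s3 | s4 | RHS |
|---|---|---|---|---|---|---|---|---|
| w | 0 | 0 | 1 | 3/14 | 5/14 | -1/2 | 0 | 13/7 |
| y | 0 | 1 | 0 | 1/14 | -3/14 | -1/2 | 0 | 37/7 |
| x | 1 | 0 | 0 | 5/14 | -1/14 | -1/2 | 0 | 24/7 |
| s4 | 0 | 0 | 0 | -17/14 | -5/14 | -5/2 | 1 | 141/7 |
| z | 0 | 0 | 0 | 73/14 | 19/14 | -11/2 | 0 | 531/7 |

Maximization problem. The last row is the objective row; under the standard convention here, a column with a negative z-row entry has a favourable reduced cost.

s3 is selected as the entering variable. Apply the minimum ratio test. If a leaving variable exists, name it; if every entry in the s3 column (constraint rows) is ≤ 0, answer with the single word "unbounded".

unbounded

s3-column entries: row 1: -1/2, row 2: -1/2, row 3: -1/2, row 4: -5/2. All ≤ 0, so s3 can increase without bound; the LP is unbounded in this direction.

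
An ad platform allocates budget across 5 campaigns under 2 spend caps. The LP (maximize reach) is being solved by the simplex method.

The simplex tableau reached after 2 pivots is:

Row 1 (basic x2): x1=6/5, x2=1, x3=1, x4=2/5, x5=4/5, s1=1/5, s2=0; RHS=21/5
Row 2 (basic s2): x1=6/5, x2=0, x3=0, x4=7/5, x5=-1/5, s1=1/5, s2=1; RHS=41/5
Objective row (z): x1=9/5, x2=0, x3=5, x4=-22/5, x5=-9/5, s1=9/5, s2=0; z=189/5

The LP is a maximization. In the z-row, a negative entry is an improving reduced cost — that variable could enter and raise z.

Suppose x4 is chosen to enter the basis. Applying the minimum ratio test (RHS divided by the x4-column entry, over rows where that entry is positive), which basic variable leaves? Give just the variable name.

s2

Ratios: row 1 (x2): (21/5)/(2/5) = 21/2; row 2 (s2): (41/5)/(7/5) = 41/7.
Minimum ratio 41/7 is in the s2 row, so s2 leaves.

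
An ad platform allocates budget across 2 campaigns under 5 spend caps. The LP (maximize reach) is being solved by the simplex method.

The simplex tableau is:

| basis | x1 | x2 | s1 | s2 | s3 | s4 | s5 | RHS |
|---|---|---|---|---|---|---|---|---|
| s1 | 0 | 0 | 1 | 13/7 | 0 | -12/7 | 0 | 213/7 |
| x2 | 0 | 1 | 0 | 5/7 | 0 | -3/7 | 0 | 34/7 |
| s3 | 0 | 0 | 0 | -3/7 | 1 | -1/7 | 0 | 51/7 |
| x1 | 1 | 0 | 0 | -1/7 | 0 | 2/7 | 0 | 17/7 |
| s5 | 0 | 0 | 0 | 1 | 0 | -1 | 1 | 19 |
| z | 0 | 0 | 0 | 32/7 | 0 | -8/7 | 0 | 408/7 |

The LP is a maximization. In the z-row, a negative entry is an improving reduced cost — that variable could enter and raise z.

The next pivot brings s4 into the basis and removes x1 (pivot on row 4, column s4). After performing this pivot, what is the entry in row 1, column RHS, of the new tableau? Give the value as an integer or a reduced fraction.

45

Pivot element is row 4, column s4: 2/7.
Normalize row 4: new (row 4, RHS) = (17/7)/(2/7) = 17/2.
row 1 ← row 1 − (-12/7)·(new row 4): 213/7 − (-12/7)·(17/2) = 45.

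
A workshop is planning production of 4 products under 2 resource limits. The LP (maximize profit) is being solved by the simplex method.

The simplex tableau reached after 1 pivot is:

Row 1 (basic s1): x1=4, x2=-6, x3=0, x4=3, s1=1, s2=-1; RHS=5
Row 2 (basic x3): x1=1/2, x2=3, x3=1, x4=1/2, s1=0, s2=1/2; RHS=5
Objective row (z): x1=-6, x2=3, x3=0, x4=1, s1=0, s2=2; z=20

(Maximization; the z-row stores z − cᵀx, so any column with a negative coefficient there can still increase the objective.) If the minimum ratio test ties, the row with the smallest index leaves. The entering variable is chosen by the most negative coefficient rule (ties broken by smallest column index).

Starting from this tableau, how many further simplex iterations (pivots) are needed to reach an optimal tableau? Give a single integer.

pivot: x1 in, s1 out → z = 55/2
pivot: x2 in, x3 out → z = 69/2
No improving column remains; optimal.

2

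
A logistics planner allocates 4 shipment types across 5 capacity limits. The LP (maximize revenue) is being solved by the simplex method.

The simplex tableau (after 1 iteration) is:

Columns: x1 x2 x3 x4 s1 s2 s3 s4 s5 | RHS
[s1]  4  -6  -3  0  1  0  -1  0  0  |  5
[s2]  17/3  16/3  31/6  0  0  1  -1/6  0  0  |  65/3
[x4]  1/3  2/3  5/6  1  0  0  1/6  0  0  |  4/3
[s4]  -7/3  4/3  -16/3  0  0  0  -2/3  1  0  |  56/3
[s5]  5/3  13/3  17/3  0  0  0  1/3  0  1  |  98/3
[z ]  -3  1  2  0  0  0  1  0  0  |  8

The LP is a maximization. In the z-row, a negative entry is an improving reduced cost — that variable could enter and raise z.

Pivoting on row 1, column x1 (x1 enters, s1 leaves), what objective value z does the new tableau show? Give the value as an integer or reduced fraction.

Minimum ratio for x1: 5/4 = 5/4.
z changes by −(z-row coeff of x1)·ratio = −(-3)·(5/4) = 15/4.
New z = 8 + (15/4) = 47/4.

47/4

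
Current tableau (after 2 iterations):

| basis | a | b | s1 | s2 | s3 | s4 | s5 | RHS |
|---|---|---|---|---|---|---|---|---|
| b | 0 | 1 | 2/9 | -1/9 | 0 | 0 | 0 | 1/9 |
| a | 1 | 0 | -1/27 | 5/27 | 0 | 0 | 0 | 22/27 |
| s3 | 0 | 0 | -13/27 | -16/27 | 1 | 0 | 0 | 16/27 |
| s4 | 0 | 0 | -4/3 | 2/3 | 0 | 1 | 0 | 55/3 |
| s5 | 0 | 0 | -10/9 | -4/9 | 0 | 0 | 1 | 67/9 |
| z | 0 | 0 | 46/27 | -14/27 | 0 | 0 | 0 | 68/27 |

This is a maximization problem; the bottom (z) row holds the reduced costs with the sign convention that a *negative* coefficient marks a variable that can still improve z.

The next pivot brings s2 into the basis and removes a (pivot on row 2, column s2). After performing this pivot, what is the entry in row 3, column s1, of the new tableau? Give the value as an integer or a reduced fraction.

Pivot element is row 2, column s2: 5/27.
Normalize row 2: new (row 2, s1) = (-1/27)/(5/27) = -1/5.
row 3 ← row 3 − (-16/27)·(new row 2): -13/27 − (-16/27)·(-1/5) = -3/5.

-3/5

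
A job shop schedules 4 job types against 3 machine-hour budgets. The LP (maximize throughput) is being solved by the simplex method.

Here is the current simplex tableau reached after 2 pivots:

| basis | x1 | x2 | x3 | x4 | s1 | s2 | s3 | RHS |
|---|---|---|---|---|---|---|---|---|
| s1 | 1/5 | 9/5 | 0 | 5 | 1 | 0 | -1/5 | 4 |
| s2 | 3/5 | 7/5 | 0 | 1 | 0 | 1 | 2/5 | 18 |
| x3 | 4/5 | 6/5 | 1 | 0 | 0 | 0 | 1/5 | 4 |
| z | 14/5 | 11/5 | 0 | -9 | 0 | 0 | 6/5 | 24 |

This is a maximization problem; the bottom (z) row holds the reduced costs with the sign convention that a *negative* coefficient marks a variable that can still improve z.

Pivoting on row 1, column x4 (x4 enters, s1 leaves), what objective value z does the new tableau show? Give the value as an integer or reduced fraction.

Minimum ratio for x4: 4/5 = 4/5.
z changes by −(z-row coeff of x4)·ratio = −(-9)·(4/5) = 36/5.
New z = 24 + (36/5) = 156/5.

156/5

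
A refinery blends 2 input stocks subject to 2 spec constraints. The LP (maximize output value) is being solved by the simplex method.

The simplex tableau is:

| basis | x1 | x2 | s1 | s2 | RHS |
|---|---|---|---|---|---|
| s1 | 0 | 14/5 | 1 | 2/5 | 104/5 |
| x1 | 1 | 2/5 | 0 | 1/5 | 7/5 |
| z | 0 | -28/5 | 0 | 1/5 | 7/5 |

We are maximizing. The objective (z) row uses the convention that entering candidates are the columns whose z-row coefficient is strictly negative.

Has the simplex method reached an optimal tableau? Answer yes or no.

no

Column x2 has objective-row coefficient -28/5, which is negative; an improving pivot exists, so not yet optimal.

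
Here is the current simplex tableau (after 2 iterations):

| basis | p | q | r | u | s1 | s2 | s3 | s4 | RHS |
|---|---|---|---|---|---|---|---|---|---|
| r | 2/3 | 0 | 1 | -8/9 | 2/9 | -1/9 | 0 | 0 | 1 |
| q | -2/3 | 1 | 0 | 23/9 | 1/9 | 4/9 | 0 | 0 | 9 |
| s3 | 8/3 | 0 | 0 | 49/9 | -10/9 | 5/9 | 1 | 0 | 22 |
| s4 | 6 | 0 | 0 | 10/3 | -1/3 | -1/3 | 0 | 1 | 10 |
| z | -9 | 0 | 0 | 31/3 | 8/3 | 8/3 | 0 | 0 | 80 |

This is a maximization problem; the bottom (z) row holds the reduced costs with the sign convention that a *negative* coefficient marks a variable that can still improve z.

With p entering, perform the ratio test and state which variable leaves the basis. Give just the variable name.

Ratios: row 1 (r): 1/(2/3) = 3/2; row 2 (q): entry -2/3 ≤ 0, skip; row 3 (s3): 22/(8/3) = 33/4; row 4 (s4): 10/6 = 5/3.
Minimum ratio 3/2 is in the r row, so r leaves.

r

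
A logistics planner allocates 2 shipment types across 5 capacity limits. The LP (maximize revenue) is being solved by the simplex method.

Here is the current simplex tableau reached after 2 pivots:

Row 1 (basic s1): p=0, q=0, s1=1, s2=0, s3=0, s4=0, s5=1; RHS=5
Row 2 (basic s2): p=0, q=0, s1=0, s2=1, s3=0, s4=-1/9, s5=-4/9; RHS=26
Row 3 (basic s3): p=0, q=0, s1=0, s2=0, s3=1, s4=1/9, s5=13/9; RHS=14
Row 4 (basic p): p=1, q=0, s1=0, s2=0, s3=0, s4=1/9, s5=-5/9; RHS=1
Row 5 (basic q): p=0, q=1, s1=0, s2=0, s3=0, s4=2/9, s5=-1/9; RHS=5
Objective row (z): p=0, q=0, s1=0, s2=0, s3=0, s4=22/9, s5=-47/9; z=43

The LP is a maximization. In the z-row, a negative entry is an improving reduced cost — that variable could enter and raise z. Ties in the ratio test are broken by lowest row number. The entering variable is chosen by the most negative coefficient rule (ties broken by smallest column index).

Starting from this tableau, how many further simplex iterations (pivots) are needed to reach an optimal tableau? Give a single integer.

pivot: s5 in, s1 out → z = 622/9
No improving column remains; optimal.

1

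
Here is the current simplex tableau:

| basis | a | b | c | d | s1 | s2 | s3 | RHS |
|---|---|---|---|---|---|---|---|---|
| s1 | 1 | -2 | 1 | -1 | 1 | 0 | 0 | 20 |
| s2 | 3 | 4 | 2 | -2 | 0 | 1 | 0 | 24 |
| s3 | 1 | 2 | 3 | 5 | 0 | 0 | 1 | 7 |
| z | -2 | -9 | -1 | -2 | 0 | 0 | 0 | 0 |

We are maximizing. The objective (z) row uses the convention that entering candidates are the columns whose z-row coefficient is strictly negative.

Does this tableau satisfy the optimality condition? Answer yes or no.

no

Column a has objective-row coefficient -2, which is negative; an improving pivot exists, so not yet optimal.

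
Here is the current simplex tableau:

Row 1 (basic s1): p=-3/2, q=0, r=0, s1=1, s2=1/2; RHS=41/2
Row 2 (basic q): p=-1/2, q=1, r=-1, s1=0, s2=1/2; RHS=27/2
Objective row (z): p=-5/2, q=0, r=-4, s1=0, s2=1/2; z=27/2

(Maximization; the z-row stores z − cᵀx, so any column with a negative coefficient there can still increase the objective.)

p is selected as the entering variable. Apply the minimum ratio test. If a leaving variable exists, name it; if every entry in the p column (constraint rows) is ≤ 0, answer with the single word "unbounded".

unbounded

p-column entries: row 1: -3/2, row 2: -1/2. All ≤ 0, so p can increase without bound; the LP is unbounded in this direction.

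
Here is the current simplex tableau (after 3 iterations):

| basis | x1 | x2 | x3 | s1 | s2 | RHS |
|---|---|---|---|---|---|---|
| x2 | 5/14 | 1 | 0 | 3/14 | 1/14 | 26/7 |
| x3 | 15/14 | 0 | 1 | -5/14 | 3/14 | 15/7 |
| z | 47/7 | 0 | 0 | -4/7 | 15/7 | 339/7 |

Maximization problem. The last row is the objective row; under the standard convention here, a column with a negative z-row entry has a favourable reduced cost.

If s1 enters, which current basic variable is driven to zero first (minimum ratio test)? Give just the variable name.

Ratios: row 1 (x2): (26/7)/(3/14) = 52/3; row 2 (x3): entry -5/14 ≤ 0, skip.
Minimum ratio 52/3 is in the x2 row, so x2 leaves.

x2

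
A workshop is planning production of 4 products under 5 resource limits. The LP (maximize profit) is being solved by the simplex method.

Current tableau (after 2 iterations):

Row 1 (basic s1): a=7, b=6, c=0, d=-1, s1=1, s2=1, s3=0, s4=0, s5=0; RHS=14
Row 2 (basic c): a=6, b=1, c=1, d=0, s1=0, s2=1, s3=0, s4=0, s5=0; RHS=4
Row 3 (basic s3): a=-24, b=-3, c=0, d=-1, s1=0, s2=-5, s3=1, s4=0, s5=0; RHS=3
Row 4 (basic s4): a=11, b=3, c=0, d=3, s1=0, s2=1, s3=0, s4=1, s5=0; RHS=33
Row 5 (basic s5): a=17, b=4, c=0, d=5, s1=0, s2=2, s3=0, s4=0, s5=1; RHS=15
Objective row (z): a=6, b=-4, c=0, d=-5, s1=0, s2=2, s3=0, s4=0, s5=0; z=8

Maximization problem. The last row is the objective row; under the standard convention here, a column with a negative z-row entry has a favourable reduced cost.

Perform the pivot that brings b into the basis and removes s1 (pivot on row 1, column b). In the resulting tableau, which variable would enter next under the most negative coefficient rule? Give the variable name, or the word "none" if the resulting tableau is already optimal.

Pivot element 6. New z-row = old z-row − (-4)·(row 1/6).
Updated z-row coefficients: a: 32/3, b: 0, c: 0, d: -17/3, s1: 2/3, s2: 8/3, s3: 0, s4: 0, s5: 0.
The most negative is -17/3 in column d, so d would enter next.

d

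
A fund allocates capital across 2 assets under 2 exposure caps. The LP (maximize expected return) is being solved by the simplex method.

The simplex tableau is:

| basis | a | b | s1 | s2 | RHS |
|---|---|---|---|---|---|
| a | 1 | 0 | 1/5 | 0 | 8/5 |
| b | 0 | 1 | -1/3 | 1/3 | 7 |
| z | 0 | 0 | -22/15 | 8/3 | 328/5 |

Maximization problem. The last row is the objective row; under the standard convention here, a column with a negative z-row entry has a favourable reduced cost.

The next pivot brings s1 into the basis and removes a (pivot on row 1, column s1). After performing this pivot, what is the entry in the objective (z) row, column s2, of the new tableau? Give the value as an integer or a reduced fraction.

8/3

Pivot element is row 1, column s1: 1/5.
Normalize row 1: new (row 1, s2) = 0/(1/5) = 0.
z-row ← z-row − (-22/15)·(new row 1): 8/3 − (-22/15)·0 = 8/3.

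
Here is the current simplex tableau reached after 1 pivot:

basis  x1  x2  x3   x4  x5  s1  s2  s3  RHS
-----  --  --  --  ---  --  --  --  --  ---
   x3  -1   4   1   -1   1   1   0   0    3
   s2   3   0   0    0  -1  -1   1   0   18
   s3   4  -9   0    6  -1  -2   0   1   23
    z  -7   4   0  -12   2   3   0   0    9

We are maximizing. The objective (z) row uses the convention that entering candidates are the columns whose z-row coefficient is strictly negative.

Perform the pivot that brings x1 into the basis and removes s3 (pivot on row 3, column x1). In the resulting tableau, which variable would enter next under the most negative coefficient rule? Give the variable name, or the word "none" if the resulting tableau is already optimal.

Pivot element 4. New z-row = old z-row − (-7)·(row 3/4).
Updated z-row coefficients: x1: 0, x2: -47/4, x3: 0, x4: -3/2, x5: 1/4, s1: -1/2, s2: 0, s3: 7/4.
The most negative is -47/4 in column x2, so x2 would enter next.

x2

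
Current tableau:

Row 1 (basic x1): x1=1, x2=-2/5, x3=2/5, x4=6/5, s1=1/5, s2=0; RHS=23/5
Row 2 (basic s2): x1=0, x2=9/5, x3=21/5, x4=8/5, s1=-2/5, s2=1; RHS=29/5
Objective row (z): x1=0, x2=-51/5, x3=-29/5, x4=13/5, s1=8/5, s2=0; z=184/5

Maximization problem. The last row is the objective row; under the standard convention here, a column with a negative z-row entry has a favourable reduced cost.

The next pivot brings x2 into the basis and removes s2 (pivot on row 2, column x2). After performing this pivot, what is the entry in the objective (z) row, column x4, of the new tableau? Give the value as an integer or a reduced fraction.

35/3

Pivot element is row 2, column x2: 9/5.
Normalize row 2: new (row 2, x4) = (8/5)/(9/5) = 8/9.
z-row ← z-row − (-51/5)·(new row 2): 13/5 − (-51/5)·(8/9) = 35/3.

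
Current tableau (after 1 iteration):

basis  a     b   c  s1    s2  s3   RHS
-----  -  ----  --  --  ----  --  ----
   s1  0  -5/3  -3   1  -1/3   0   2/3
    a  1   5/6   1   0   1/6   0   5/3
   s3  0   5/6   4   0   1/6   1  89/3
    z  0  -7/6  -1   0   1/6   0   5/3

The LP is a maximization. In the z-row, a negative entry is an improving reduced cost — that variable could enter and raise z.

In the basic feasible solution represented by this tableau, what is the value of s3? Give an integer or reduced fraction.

89/3

s3 is basic (row 3); its value is the RHS of that row: 89/3.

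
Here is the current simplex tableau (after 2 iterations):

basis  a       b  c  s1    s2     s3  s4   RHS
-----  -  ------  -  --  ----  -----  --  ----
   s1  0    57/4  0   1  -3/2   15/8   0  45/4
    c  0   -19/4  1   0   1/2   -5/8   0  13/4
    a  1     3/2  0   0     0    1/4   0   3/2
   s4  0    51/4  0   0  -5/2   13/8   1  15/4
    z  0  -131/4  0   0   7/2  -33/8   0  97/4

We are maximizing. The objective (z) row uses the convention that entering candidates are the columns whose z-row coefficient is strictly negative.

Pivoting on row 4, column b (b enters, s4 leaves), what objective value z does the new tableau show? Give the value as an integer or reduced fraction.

Minimum ratio for b: (15/4)/(51/4) = 5/17.
z changes by −(z-row coeff of b)·ratio = −(-131/4)·(5/17) = 655/68.
New z = 97/4 + (655/68) = 576/17.

576/17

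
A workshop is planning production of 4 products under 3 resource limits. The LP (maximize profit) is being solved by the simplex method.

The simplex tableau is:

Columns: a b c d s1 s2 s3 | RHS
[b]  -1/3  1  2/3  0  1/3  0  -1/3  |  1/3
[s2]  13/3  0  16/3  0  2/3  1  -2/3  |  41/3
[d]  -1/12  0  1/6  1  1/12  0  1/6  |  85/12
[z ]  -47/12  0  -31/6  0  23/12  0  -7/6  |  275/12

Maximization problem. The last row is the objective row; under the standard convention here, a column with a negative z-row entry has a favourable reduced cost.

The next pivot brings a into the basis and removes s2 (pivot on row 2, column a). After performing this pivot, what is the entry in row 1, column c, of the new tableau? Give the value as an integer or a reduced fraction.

14/13

Pivot element is row 2, column a: 13/3.
Normalize row 2: new (row 2, c) = (16/3)/(13/3) = 16/13.
row 1 ← row 1 − (-1/3)·(new row 2): 2/3 − (-1/3)·(16/13) = 14/13.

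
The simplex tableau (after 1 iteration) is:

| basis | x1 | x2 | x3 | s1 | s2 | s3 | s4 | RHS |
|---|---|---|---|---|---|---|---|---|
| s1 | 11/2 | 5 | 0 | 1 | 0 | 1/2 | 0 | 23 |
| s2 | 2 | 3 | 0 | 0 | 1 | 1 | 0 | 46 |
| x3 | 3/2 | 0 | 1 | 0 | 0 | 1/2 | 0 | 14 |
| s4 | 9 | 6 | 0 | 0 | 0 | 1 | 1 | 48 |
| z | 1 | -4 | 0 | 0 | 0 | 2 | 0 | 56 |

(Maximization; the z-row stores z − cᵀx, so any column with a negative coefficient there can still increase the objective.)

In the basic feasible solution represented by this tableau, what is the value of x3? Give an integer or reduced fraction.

14

x3 is basic (row 3); its value is the RHS of that row: 14.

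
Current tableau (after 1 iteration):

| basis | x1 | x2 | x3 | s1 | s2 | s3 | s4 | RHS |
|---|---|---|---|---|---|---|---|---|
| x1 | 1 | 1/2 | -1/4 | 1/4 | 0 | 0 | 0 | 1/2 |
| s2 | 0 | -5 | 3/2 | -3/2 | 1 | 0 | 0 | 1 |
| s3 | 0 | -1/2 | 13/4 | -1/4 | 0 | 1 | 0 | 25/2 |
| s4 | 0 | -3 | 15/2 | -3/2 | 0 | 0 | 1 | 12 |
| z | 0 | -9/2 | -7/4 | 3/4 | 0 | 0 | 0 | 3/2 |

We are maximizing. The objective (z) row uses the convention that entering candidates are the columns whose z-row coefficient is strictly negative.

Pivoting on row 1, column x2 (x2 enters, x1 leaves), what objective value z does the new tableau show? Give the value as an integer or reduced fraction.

Minimum ratio for x2: (1/2)/(1/2) = 1.
z changes by −(z-row coeff of x2)·ratio = −(-9/2)·1 = 9/2.
New z = 3/2 + (9/2) = 6.

6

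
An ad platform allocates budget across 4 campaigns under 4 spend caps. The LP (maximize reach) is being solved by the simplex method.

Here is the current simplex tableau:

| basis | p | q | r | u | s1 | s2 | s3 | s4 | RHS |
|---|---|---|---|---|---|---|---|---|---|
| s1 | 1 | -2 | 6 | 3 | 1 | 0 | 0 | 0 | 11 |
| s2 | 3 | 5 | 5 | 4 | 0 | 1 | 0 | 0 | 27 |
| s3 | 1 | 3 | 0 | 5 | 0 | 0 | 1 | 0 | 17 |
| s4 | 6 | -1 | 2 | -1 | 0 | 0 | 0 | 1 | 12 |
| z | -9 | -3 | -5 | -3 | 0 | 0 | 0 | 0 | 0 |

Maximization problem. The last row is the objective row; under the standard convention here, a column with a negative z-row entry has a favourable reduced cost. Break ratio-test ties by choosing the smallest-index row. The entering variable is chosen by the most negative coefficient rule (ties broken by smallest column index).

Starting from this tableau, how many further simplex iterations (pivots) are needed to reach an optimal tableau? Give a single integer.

3

pivot: p in, s4 out → z = 18
pivot: q in, s2 out → z = 387/11
pivot: u in, s3 out → z = 3069/85
No improving column remains; optimal.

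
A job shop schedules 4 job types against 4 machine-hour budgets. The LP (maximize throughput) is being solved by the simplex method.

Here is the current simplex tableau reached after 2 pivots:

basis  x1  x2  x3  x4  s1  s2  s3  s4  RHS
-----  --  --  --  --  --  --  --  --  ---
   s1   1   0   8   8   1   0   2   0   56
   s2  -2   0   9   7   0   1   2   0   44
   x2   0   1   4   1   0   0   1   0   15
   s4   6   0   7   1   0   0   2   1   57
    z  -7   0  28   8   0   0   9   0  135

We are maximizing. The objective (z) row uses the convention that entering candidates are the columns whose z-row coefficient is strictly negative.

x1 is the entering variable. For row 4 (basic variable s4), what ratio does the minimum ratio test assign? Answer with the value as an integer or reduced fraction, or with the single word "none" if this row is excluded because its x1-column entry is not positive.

Ratio = RHS / (x1 entry) = 57 / 6 = 19/2.

19/2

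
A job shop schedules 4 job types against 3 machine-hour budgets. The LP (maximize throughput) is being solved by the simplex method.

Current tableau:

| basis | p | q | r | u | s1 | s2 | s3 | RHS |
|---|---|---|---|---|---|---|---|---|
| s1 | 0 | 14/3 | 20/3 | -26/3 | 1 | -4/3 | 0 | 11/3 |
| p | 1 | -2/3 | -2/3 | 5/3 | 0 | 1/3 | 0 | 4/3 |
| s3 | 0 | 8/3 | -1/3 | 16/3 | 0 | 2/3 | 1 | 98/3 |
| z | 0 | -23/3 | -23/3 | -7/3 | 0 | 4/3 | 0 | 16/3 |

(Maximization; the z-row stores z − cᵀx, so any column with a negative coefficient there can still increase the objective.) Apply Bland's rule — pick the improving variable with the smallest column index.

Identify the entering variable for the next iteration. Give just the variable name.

Objective-row coefficients: p: 0, q: -23/3, r: -23/3, u: -7/3, s1: 0, s2: 4/3, s3: 0.
Improving columns: q, r, u. Bland's rule picks the smallest column index → q.

q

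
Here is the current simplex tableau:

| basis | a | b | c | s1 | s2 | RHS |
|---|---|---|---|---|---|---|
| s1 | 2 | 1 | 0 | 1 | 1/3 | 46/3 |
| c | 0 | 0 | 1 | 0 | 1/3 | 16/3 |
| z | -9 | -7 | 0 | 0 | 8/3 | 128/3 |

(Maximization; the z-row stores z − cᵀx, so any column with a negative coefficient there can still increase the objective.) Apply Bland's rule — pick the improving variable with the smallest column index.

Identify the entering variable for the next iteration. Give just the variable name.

a

Objective-row coefficients: a: -9, b: -7, c: 0, s1: 0, s2: 8/3.
Improving columns: a, b. Bland's rule picks the smallest column index → a.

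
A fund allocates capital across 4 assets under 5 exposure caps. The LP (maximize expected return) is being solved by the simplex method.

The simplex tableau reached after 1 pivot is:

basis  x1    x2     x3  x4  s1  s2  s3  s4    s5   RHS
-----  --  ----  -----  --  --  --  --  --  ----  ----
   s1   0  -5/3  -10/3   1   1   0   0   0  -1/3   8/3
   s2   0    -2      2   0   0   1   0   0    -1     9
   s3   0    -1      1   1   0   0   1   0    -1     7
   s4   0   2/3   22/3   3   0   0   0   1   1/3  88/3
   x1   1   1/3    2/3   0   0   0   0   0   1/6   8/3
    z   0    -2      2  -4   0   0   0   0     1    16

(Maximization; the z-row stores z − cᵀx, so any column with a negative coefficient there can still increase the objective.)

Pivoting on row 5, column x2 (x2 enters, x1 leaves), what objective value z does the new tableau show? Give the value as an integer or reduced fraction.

32

Minimum ratio for x2: (8/3)/(1/3) = 8.
z changes by −(z-row coeff of x2)·ratio = −(-2)·8 = 16.
New z = 16 + 16 = 32.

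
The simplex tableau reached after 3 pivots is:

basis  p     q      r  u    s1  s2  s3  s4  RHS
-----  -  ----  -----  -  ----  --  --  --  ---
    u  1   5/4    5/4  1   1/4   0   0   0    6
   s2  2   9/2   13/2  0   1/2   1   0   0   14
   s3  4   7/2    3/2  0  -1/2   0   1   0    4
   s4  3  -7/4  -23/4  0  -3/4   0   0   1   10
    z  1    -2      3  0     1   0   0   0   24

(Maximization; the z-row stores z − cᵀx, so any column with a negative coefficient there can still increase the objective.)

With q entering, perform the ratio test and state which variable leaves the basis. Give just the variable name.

s3

Ratios: row 1 (u): 6/(5/4) = 24/5; row 2 (s2): 14/(9/2) = 28/9; row 3 (s3): 4/(7/2) = 8/7; row 4 (s4): entry -7/4 ≤ 0, skip.
Minimum ratio 8/7 is in the s3 row, so s3 leaves.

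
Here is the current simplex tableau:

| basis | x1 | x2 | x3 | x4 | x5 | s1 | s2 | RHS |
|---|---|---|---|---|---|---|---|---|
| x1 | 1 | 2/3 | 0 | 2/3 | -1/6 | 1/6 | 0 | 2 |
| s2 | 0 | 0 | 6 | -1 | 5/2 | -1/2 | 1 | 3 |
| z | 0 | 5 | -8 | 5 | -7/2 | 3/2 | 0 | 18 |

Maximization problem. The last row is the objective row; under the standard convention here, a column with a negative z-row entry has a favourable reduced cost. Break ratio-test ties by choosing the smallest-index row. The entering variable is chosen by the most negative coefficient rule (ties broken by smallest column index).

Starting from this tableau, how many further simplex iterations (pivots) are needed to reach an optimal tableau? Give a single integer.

2

pivot: x3 in, s2 out → z = 22
pivot: x5 in, x3 out → z = 111/5
No improving column remains; optimal.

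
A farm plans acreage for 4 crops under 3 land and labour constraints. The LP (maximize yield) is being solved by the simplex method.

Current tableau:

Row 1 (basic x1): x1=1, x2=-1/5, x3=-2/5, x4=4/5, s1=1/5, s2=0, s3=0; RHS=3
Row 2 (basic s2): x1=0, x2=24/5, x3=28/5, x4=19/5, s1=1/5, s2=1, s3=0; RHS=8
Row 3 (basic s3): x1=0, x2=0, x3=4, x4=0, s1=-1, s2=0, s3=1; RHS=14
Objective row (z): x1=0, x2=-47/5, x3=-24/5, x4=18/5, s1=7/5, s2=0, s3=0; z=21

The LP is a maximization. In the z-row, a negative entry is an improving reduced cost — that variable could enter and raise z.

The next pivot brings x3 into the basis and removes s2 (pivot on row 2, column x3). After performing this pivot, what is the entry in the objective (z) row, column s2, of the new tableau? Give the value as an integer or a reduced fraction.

Pivot element is row 2, column x3: 28/5.
Normalize row 2: new (row 2, s2) = 1/(28/5) = 5/28.
z-row ← z-row − (-24/5)·(new row 2): 0 − (-24/5)·(5/28) = 6/7.

6/7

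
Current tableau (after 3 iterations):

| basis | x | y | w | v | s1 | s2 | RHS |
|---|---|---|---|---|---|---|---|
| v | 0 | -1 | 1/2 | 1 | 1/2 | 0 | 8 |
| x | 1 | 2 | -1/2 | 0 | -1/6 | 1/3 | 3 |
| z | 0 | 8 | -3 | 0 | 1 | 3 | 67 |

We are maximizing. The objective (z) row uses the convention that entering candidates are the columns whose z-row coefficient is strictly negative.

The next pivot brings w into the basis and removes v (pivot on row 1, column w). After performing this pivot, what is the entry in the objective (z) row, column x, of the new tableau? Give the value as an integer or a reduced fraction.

Pivot element is row 1, column w: 1/2.
Normalize row 1: new (row 1, x) = 0/(1/2) = 0.
z-row ← z-row − (-3)·(new row 1): 0 − (-3)·0 = 0.

0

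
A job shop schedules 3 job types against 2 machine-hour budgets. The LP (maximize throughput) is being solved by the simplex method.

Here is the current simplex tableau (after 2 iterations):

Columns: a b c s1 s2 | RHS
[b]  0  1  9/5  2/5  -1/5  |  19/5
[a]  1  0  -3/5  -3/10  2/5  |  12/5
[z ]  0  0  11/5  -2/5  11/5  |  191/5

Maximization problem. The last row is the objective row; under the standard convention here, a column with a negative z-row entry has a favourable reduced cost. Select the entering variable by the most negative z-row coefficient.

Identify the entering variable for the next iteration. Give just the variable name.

Objective-row coefficients: a: 0, b: 0, c: 11/5, s1: -2/5, s2: 11/5.
The most negative is -2/5 in column s1, so s1 enters.

s1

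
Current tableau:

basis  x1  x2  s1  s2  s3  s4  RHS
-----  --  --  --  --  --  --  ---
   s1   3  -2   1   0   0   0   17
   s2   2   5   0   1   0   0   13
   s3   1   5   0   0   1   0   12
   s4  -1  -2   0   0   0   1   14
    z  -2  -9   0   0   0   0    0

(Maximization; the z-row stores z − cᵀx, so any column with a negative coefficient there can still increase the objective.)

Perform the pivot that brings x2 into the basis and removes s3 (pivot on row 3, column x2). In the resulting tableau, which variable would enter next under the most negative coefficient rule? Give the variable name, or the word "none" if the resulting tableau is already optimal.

Pivot element 5. New z-row = old z-row − (-9)·(row 3/5).
Updated z-row coefficients: x1: -1/5, x2: 0, s1: 0, s2: 0, s3: 9/5, s4: 0.
The most negative is -1/5 in column x1, so x1 would enter next.

x1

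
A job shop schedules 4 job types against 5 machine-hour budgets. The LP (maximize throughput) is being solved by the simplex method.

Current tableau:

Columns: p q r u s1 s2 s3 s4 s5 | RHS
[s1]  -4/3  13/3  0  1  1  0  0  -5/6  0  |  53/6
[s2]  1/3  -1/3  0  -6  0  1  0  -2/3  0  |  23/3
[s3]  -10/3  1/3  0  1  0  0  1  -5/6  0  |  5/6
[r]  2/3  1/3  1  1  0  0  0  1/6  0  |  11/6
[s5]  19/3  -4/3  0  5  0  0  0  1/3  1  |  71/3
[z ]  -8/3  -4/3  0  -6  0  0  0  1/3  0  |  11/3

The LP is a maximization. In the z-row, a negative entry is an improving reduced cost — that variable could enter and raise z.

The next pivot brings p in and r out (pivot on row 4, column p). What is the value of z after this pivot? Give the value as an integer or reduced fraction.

11

Minimum ratio for p: (11/6)/(2/3) = 11/4.
z changes by −(z-row coeff of p)·ratio = −(-8/3)·(11/4) = 22/3.
New z = 11/3 + (22/3) = 11.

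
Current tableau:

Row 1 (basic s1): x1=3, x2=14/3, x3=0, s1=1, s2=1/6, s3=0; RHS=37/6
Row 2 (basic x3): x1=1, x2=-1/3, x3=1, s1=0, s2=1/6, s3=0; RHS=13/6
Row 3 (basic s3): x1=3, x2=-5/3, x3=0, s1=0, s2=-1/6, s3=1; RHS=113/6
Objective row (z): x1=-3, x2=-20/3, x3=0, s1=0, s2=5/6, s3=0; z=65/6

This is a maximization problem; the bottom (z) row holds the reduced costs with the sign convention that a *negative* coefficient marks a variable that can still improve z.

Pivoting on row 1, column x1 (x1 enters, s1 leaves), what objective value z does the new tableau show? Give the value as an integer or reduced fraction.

Minimum ratio for x1: (37/6)/3 = 37/18.
z changes by −(z-row coeff of x1)·ratio = −(-3)·(37/18) = 37/6.
New z = 65/6 + (37/6) = 17.

17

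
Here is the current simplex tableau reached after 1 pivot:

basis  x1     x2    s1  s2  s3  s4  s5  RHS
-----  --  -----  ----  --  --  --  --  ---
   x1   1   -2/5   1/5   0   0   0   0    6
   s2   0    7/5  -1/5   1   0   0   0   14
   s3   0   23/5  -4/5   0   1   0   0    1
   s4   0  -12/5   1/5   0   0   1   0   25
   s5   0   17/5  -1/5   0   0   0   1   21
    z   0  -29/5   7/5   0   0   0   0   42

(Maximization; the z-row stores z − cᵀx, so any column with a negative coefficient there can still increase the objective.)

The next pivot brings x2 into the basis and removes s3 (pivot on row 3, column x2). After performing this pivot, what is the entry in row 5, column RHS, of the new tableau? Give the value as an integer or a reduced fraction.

Pivot element is row 3, column x2: 23/5.
Normalize row 3: new (row 3, RHS) = 1/(23/5) = 5/23.
row 5 ← row 5 − (17/5)·(new row 3): 21 − (17/5)·(5/23) = 466/23.

466/23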